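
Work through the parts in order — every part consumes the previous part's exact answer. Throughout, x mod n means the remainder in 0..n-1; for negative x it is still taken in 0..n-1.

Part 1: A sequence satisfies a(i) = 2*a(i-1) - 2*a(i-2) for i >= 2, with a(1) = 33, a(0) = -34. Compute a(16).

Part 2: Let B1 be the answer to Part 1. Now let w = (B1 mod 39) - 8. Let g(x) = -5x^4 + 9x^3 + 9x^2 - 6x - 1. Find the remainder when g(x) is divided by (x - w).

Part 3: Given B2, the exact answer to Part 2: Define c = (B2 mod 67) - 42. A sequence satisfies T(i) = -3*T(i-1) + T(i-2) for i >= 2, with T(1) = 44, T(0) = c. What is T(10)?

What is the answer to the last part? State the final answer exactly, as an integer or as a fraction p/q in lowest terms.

-1768098

Part 1: a(2) = 2*(33) - 2*(-34) = 134; iterating: a(2)=134, a(3)=202, a(4)=136, a(5)=-132, a(6)=-536, a(7)=-808, a(8)=-544, a(9)=528, a(10)=2144, a(11)=3232, a(12)=2176, a(13)=-2112, a(14)=-8576, a(15)=-12928, a(16)=-8704; answer -8704
Part 2: B1 = -8704; w = 24; remainder = value at the root: -5*(24)^4 + 9*(24)^3 + 9*(24)^2 - 6*(24)^1 - 1 = (-1658880) + (124416) + (5184) + (-144) + (-1) = -1529425; answer -1529425
Part 3: B2 = -1529425; c = 9; T(2) = -3*(44) + 1*(9) = -123; iterating: T(2)=-123, T(3)=413, T(4)=-1362, T(5)=4499, T(6)=-14859, T(7)=49076, T(8)=-162087, T(9)=535337, T(10)=-1768098; answer -1768098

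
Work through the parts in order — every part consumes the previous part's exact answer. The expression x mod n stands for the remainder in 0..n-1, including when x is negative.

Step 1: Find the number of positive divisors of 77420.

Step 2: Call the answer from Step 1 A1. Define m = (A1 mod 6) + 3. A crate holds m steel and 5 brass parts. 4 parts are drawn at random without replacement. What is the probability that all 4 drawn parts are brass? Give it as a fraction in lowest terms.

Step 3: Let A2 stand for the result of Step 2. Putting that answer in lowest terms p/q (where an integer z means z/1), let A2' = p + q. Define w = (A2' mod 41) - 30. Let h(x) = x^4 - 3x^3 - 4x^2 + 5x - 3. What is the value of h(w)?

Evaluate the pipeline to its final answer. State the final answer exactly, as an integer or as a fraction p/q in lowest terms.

Step 1: 77420 = 2^2 * 5 * 7^2 * 79; number of divisors = (2+1) * (1+1) * (2+1) * (1+1) = 36; answer 36
Step 2: A1 = 36; m = 3; total draws C(8,4) = 70; favorable C(5,4) = 5; P = 1/14; answer 1/14
Step 3: A2 = 1/14; threaded value p + q = 15; w = -15; 1*(-15)^4 - 3*(-15)^3 - 4*(-15)^2 + 5*(-15)^1 - 3 = (50625) + (10125) + (-900) + (-75) + (-3) = 59772; answer 59772

59772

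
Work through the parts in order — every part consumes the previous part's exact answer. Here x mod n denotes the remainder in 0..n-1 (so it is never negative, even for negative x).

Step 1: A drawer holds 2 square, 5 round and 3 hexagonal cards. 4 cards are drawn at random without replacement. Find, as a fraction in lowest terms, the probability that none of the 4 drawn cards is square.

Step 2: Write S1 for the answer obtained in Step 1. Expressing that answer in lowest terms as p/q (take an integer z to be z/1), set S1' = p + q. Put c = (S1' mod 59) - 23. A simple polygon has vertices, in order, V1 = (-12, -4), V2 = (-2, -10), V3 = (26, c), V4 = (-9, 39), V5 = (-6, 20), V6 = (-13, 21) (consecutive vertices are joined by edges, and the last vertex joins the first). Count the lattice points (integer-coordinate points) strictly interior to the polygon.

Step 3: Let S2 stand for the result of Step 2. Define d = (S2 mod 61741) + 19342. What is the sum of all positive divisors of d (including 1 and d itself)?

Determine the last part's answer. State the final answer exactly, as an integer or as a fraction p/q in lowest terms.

36736

Step 1: total draws C(10,4) = 210; favorable C(8,4) = 70; P = 1/3; answer 1/3
Step 2: S1 = 1/3; threaded value p + q = 4; c = -19; cross terms: (-12*-10 - -2*-4)=112, (-2*-19 - 26*-10)=298, (26*39 - -9*-19)=843, (-9*20 - -6*39)=54, (-6*21 - -13*20)=134, (-13*-4 - -12*21)=304; twice the area = |1745| = 1745; area = 1745/2; boundary points = 2 + 1 + 1 + 1 + 1 + 1 = 7; strictly interior points = area - boundary/2 + 1 = 870; answer 870
Step 3: S2 = 870; d = 20212; 20212 = 2^2 * 31 * 163; sigma = (1 + 2 + 4) * (1 + 31) * (1 + 163) = 7 * 32 * 164 = 36736; answer 36736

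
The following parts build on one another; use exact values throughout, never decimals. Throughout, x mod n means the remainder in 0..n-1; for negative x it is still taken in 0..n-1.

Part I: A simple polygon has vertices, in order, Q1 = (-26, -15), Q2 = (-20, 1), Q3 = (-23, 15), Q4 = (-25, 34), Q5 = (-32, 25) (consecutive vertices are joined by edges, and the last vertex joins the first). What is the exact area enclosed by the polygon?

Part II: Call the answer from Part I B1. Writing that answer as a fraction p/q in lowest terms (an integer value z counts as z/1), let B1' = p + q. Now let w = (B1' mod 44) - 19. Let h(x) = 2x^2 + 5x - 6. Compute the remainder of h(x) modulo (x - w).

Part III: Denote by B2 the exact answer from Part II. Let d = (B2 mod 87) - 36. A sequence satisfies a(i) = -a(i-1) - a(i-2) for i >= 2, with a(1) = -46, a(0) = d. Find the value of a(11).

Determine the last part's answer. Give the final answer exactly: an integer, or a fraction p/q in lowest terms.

Part I: cross terms: (-26*1 - -20*-15)=-326, (-20*15 - -23*1)=-277, (-23*34 - -25*15)=-407, (-25*25 - -32*34)=463, (-32*-15 - -26*25)=1130; twice the area = |583| = 583; area = 583/2; answer 583/2
Part II: B1 = 583/2; threaded value p + q = 585; w = -6; remainder = value at the root: 2*(-6)^2 + 5*(-6)^1 - 6 = (72) + (-30) + (-6) = 36; answer 36
Part III: B2 = 36; d = 0; a(2) = -1*(-46) - 1*(0) = 46; iterating: a(2)=46, a(3)=0, a(4)=-46, a(5)=46, a(6)=0, a(7)=-46, a(8)=46, a(9)=0, a(10)=-46, a(11)=46; answer 46

46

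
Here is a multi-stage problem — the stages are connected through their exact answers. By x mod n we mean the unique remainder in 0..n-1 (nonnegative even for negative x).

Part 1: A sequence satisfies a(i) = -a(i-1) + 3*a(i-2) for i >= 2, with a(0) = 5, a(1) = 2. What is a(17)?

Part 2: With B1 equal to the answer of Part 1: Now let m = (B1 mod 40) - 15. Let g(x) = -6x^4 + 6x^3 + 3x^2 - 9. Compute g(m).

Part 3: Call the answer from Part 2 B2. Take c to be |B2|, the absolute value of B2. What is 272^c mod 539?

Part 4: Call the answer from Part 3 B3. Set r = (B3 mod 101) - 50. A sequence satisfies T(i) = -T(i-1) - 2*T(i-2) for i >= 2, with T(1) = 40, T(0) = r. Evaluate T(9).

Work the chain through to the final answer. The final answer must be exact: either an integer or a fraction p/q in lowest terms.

-722

Part 1: a(2) = -1*(2) + 3*(5) = 13; iterating: a(2)=13, a(3)=-7, a(4)=46, a(5)=-67, a(6)=205, a(7)=-406, a(8)=1021, a(9)=-2239, a(10)=5302, a(11)=-12019, a(12)=27925, a(13)=-63982, a(14)=147757, a(15)=-339703, a(16)=782974, a(17)=-1802083; answer -1802083
Part 2: B1 = -1802083; m = 22; -6*(22)^4 + 6*(22)^3 + 3*(22)^2 - 9 = (-1405536) + (63888) + (1452) + (-9) = -1340205; answer -1340205
Part 3: B2 = -1340205; c = 1340205; squarings mod 539: 272^1=272, 272^2=141, 272^4=477, 272^8=71, 272^16=190, 272^32=526, 272^64=169, 272^128=533, 272^256=36, 272^512=218, 272^1024=92, 272^2048=379, 272^4096=267, 272^8192=141, 272^16384=477, 272^32768=71, 272^65536=190, 272^131072=526, 272^262144=169, 272^524288=533, 272^1048576=36; 272^1340205 = 272^1 * 272^4 * 272^8 * 272^32 * 272^256 * 272^512 * 272^4096 * 272^8192 * 272^16384 * 272^262144 * 272^1048576 = 461 (mod 539); answer 461
Part 4: B3 = 461; r = 7; T(2) = -1*(40) - 2*(7) = -54; iterating: T(2)=-54, T(3)=-26, T(4)=134, T(5)=-82, T(6)=-186, T(7)=350, T(8)=22, T(9)=-722; answer -722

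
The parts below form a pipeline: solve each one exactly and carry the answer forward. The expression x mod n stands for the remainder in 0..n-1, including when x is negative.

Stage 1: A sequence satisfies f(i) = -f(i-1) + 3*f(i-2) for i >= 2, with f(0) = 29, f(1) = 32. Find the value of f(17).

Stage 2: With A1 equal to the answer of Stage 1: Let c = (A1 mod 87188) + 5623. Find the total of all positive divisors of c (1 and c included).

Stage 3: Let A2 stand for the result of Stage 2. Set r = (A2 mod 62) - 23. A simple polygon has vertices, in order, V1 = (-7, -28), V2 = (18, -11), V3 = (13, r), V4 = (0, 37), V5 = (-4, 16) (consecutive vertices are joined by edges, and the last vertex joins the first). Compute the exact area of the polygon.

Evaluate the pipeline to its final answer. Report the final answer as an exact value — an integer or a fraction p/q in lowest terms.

Stage 1: f(2) = -1*(32) + 3*(29) = 55; iterating: f(2)=55, f(3)=41, f(4)=124, f(5)=-1, f(6)=373, f(7)=-376, f(8)=1495, f(9)=-2623, f(10)=7108, f(11)=-14977, f(12)=36301, f(13)=-81232, f(14)=190135, f(15)=-433831, f(16)=1004236, f(17)=-2305729; answer -2305729
Stage 2: A1 = -2305729; c = 53970; 53970 = 2 * 3 * 5 * 7 * 257; sigma = (1 + 2) * (1 + 3) * (1 + 5) * (1 + 7) * (1 + 257) = 3 * 4 * 6 * 8 * 258 = 148608; answer 148608
Stage 3: A2 = 148608; r = 33; cross terms: (-7*-11 - 18*-28)=581, (18*33 - 13*-11)=737, (13*37 - 0*33)=481, (0*16 - -4*37)=148, (-4*-28 - -7*16)=224; twice the area = |2171| = 2171; area = 2171/2; answer 2171/2

2171/2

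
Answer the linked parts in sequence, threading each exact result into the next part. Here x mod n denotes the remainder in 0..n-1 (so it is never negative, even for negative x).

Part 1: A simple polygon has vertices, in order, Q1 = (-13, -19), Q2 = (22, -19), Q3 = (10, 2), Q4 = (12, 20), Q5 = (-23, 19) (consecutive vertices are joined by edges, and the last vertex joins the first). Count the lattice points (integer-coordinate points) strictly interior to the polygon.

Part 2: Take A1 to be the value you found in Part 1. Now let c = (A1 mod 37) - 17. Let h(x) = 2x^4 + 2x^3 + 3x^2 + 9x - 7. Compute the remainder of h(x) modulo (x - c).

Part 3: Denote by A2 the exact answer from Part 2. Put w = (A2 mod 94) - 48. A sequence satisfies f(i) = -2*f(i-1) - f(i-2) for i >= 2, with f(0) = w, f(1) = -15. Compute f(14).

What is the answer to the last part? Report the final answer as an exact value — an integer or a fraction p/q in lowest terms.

-89

Part 1: cross terms: (-13*-19 - 22*-19)=665, (22*2 - 10*-19)=234, (10*20 - 12*2)=176, (12*19 - -23*20)=688, (-23*-19 - -13*19)=684; twice the area = |2447| = 2447; area = 2447/2; boundary points = 35 + 3 + 2 + 1 + 2 = 43; strictly interior points = area - boundary/2 + 1 = 1203; answer 1203
Part 2: A1 = 1203; c = 2; remainder = value at the root: 2*(2)^4 + 2*(2)^3 + 3*(2)^2 + 9*(2)^1 - 7 = (32) + (16) + (12) + (18) + (-7) = 71; answer 71
Part 3: A2 = 71; w = 23; f(2) = -2*(-15) - 1*(23) = 7; iterating: f(2)=7, f(3)=1, f(4)=-9, f(5)=17, f(6)=-25, f(7)=33, f(8)=-41, f(9)=49, f(10)=-57, f(11)=65, f(12)=-73, f(13)=81, f(14)=-89; answer -89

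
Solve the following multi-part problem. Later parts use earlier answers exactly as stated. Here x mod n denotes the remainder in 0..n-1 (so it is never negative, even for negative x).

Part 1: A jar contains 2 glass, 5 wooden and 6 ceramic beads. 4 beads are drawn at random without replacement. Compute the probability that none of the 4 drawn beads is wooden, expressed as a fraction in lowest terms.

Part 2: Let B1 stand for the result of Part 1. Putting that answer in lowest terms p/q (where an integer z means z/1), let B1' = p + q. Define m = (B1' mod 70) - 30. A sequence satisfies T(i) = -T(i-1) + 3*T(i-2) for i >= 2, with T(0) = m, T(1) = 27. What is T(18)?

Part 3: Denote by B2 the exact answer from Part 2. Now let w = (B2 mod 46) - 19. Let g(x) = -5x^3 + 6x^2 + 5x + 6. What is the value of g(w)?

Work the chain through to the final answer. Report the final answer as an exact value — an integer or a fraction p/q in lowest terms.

Part 1: total draws C(13,4) = 715; favorable C(8,4) = 70; P = 14/143; answer 14/143
Part 2: B1 = 14/143; threaded value p + q = 157; m = -13; T(2) = -1*(27) + 3*(-13) = -66; iterating: T(2)=-66, T(3)=147, T(4)=-345, T(5)=786, T(6)=-1821, T(7)=4179, T(8)=-9642, T(9)=22179, T(10)=-51105, T(11)=117642, T(12)=-270957, T(13)=623883, T(14)=-1436754, T(15)=3308403, T(16)=-7618665, T(17)=17543874, T(18)=-40399869; answer -40399869
Part 3: B2 = -40399869; w = 26; -5*(26)^3 + 6*(26)^2 + 5*(26)^1 + 6 = (-87880) + (4056) + (130) + (6) = -83688; answer -83688

-83688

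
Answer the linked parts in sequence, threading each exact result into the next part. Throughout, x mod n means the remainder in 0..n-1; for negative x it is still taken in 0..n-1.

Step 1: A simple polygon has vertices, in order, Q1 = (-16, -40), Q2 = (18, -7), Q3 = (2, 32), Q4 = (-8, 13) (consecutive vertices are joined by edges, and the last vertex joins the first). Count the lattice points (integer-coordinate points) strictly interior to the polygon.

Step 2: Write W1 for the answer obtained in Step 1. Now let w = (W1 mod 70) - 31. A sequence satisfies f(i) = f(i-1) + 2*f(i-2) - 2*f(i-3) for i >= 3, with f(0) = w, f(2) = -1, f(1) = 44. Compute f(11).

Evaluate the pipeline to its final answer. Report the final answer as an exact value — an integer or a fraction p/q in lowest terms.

Step 1: cross terms: (-16*-7 - 18*-40)=832, (18*32 - 2*-7)=590, (2*13 - -8*32)=282, (-8*-40 - -16*13)=528; twice the area = |2232| = 2232; area = 1116; boundary points = 1 + 1 + 1 + 1 = 4; strictly interior points = area - boundary/2 + 1 = 1115; answer 1115
Step 2: W1 = 1115; w = 34; f(3) = 1*(-1) + 2*(44) - 2*(34) = 19; iterating: f(3)=19, f(4)=-71, f(5)=-31, f(6)=-211, f(7)=-131, f(8)=-491, f(9)=-331, f(10)=-1051, f(11)=-731; answer -731

-731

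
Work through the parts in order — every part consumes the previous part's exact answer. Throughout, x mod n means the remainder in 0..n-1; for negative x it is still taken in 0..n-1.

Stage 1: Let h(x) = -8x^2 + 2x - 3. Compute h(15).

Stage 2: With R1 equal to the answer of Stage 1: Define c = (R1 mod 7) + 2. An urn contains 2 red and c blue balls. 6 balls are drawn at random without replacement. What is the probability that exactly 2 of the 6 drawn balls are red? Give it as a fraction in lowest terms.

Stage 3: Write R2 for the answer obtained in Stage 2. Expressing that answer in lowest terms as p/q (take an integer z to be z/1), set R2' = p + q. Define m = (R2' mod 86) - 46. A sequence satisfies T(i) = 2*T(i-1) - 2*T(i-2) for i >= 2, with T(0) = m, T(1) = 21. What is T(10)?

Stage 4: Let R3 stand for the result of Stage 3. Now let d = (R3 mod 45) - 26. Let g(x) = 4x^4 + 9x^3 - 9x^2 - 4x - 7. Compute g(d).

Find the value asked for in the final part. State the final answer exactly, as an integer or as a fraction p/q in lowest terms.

-17

Stage 1: -8*(15)^2 + 2*(15)^1 - 3 = (-1800) + (30) + (-3) = -1773; answer -1773
Stage 2: R1 = -1773; c = 7; total draws C(9,6) = 84; favorable C(2,2)*C(7,4) = 35; P = 5/12; answer 5/12
Stage 3: R2 = 5/12; threaded value p + q = 17; m = -29; T(2) = 2*(21) - 2*(-29) = 100; iterating: T(2)=100, T(3)=158, T(4)=116, T(5)=-84, T(6)=-400, T(7)=-632, T(8)=-464, T(9)=336, T(10)=1600; answer 1600
Stage 4: R3 = 1600; d = -1; 4*(-1)^4 + 9*(-1)^3 - 9*(-1)^2 - 4*(-1)^1 - 7 = (4) + (-9) + (-9) + (4) + (-7) = -17; answer -17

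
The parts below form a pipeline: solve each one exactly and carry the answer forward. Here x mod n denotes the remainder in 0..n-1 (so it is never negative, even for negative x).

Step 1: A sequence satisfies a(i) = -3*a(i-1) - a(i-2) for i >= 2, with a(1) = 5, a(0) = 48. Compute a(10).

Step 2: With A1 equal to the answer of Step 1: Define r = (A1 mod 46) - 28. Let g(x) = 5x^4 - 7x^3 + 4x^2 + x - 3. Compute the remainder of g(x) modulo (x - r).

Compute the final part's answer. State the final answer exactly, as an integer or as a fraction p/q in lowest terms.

Step 1: a(2) = -3*(5) - 1*(48) = -63; iterating: a(2)=-63, a(3)=184, a(4)=-489, a(5)=1283, a(6)=-3360, a(7)=8797, a(8)=-23031, a(9)=60296, a(10)=-157857; answer -157857
Step 2: A1 = -157857; r = -13; remainder = value at the root: 5*(-13)^4 - 7*(-13)^3 + 4*(-13)^2 + 1*(-13)^1 - 3 = (142805) + (15379) + (676) + (-13) + (-3) = 158844; answer 158844

158844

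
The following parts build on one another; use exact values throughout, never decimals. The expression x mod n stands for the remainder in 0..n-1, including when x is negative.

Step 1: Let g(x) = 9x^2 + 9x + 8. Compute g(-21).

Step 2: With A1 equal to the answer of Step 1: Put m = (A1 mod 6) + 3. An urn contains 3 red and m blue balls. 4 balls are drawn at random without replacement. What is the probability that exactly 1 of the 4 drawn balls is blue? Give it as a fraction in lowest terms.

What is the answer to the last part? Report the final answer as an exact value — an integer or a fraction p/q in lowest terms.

Step 1: 9*(-21)^2 + 9*(-21)^1 + 8 = (3969) + (-189) + (8) = 3788; answer 3788
Step 2: A1 = 3788; m = 5; total draws C(8,4) = 70; favorable C(5,1)*C(3,3) = 5; P = 1/14; answer 1/14

1/14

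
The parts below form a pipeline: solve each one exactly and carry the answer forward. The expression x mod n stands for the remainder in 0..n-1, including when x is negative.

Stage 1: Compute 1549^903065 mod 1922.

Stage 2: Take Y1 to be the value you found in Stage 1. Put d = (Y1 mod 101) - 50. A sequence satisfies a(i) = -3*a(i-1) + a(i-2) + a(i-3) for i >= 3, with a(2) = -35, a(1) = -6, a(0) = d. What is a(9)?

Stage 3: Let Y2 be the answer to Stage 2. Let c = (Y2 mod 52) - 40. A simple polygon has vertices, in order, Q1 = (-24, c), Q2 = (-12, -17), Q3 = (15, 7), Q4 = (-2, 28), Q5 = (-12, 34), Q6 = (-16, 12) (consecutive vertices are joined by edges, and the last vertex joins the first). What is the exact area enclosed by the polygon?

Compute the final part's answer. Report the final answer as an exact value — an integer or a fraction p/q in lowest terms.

Stage 1: squarings mod 1922: 1549^1=1549, 1549^2=745, 1549^4=1489, 1549^8=1055, 1549^16=187, 1549^32=373, 1549^64=745, 1549^128=1489, 1549^256=1055, 1549^512=187, 1549^1024=373, 1549^2048=745, 1549^4096=1489, 1549^8192=1055, 1549^16384=187, 1549^32768=373, 1549^65536=745, 1549^131072=1489, 1549^262144=1055, 1549^524288=187; 1549^903065 = 1549^1 * 1549^8 * 1549^16 * 1549^128 * 1549^256 * 1549^512 * 1549^1024 * 1549^16384 * 1549^32768 * 1549^65536 * 1549^262144 * 1549^524288 = 433 (mod 1922); answer 433
Stage 2: Y1 = 433; d = -21; a(3) = -3*(-35) + 1*(-6) + 1*(-21) = 78; iterating: a(3)=78, a(4)=-275, a(5)=868, a(6)=-2801, a(7)=8996, a(8)=-28921, a(9)=92958; answer 92958
Stage 3: Y2 = 92958; c = -6; cross terms: (-24*-17 - -12*-6)=336, (-12*7 - 15*-17)=171, (15*28 - -2*7)=434, (-2*34 - -12*28)=268, (-12*12 - -16*34)=400, (-16*-6 - -24*12)=384; twice the area = |1993| = 1993; area = 1993/2; answer 1993/2

1993/2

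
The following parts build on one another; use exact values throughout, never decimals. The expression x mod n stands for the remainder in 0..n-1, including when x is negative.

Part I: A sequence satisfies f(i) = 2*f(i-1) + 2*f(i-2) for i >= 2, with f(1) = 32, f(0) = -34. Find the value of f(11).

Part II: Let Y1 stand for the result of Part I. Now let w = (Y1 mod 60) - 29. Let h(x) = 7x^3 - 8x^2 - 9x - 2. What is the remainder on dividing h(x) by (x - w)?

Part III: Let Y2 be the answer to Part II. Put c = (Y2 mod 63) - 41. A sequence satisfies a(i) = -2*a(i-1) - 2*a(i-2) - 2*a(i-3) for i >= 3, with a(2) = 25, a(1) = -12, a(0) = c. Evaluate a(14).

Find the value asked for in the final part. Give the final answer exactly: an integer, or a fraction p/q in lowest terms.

6672

Part I: f(2) = 2*(32) + 2*(-34) = -4; iterating: f(2)=-4, f(3)=56, f(4)=104, f(5)=320, f(6)=848, f(7)=2336, f(8)=6368, f(9)=17408, f(10)=47552, f(11)=129920; answer 129920
Part II: Y1 = 129920; w = -9; remainder = value at the root: 7*(-9)^3 - 8*(-9)^2 - 9*(-9)^1 - 2 = (-5103) + (-648) + (81) + (-2) = -5672; answer -5672
Part III: Y2 = -5672; c = 20; a(3) = -2*(25) - 2*(-12) - 2*(20) = -66; iterating: a(3)=-66, a(4)=106, a(5)=-130, a(6)=180, a(7)=-312, a(8)=524, a(9)=-784, a(10)=1144, a(11)=-1768, a(12)=2816, a(13)=-4384, a(14)=6672; answer 6672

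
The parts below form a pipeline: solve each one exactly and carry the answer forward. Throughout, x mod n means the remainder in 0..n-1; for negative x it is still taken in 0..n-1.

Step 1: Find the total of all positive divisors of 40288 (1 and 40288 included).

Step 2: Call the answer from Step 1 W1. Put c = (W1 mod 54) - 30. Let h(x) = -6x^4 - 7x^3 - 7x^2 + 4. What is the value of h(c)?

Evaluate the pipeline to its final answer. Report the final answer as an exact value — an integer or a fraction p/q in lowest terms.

-4677296

Step 1: 40288 = 2^5 * 1259; sigma = (1 + 2 + 4 + 8 + 16 + 32) * (1 + 1259) = 63 * 1260 = 79380; answer 79380
Step 2: W1 = 79380; c = -30; -6*(-30)^4 - 7*(-30)^3 - 7*(-30)^2 + 4 = (-4860000) + (189000) + (-6300) + (4) = -4677296; answer -4677296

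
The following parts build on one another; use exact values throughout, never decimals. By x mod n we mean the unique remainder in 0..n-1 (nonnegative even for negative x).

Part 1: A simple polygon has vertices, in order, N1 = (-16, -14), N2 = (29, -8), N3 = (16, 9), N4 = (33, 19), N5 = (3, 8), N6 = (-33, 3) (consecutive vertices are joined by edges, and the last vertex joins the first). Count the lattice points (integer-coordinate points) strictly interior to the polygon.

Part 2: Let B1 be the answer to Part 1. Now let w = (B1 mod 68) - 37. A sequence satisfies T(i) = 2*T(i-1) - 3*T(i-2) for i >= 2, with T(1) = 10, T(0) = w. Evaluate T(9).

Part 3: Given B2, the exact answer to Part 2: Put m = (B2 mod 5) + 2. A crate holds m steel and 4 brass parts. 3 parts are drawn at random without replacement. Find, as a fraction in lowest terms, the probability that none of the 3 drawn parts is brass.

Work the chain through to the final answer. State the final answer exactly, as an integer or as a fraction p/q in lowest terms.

1/35

Part 1: cross terms: (-16*-8 - 29*-14)=534, (29*9 - 16*-8)=389, (16*19 - 33*9)=7, (33*8 - 3*19)=207, (3*3 - -33*8)=273, (-33*-14 - -16*3)=510; twice the area = |1920| = 1920; area = 960; boundary points = 3 + 1 + 1 + 1 + 1 + 17 = 24; strictly interior points = area - boundary/2 + 1 = 949; answer 949
Part 2: B1 = 949; w = 28; T(2) = 2*(10) - 3*(28) = -64; iterating: T(2)=-64, T(3)=-158, T(4)=-124, T(5)=226, T(6)=824, T(7)=970, T(8)=-532, T(9)=-3974; answer -3974
Part 3: B2 = -3974; m = 3; total draws C(7,3) = 35; favorable C(3,3) = 1; P = 1/35; answer 1/35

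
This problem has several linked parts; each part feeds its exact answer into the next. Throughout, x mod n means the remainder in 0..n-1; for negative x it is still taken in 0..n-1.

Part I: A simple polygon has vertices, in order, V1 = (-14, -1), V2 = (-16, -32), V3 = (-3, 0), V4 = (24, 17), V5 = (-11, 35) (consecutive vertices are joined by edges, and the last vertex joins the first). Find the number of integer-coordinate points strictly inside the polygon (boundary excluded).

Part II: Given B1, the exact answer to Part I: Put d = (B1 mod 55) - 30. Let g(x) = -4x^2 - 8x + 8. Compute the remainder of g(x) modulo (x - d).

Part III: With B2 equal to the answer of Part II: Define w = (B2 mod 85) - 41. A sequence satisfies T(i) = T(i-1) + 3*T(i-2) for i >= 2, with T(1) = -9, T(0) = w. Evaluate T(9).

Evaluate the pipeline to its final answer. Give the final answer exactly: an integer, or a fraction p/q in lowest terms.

22119

Part I: cross terms: (-14*-32 - -16*-1)=432, (-16*0 - -3*-32)=-96, (-3*17 - 24*0)=-51, (24*35 - -11*17)=1027, (-11*-1 - -14*35)=501; twice the area = |1813| = 1813; area = 1813/2; boundary points = 1 + 1 + 1 + 1 + 3 = 7; strictly interior points = area - boundary/2 + 1 = 904; answer 904
Part II: B1 = 904; d = -6; remainder = value at the root: -4*(-6)^2 - 8*(-6)^1 + 8 = (-144) + (48) + (8) = -88; answer -88
Part III: B2 = -88; w = 41; T(2) = 1*(-9) + 3*(41) = 114; iterating: T(2)=114, T(3)=87, T(4)=429, T(5)=690, T(6)=1977, T(7)=4047, T(8)=9978, T(9)=22119; answer 22119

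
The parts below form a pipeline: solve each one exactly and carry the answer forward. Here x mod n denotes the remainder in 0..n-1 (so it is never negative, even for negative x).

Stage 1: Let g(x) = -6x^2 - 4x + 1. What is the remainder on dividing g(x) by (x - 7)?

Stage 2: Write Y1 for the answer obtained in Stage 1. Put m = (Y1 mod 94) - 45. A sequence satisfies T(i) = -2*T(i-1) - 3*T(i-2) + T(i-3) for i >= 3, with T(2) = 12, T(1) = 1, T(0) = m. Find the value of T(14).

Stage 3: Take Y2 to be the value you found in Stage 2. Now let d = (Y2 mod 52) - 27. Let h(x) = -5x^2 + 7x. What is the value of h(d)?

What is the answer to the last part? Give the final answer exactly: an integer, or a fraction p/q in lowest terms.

Stage 1: remainder = value at the root: -6*(7)^2 - 4*(7)^1 + 1 = (-294) + (-28) + (1) = -321; answer -321
Stage 2: Y1 = -321; m = 10; T(3) = -2*(12) - 3*(1) + 1*(10) = -17; iterating: T(3)=-17, T(4)=-1, T(5)=65, T(6)=-144, T(7)=92, T(8)=313, T(9)=-1046, T(10)=1245, T(11)=961, T(12)=-6703, T(13)=11768, T(14)=-2466; answer -2466
Stage 3: Y2 = -2466; d = 3; -5*(3)^2 + 7*(3)^1 = (-45) + (21) = -24; answer -24

-24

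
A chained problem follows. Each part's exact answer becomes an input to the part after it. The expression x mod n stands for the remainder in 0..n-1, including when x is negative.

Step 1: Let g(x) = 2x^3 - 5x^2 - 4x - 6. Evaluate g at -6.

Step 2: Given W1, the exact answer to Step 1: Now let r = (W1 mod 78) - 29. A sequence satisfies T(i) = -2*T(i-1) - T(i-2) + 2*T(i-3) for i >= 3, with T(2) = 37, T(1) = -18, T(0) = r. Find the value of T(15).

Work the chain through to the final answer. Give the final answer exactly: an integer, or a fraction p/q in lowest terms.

Step 1: 2*(-6)^3 - 5*(-6)^2 - 4*(-6)^1 - 6 = (-432) + (-180) + (24) + (-6) = -594; answer -594
Step 2: W1 = -594; r = 1; T(3) = -2*(37) - 1*(-18) + 2*(1) = -54; iterating: T(3)=-54, T(4)=35, T(5)=58, T(6)=-259, T(7)=530, T(8)=-685, T(9)=322, T(10)=1101, T(11)=-3894, T(12)=7331, T(13)=-8566, T(14)=2013, T(15)=19202; answer 19202

19202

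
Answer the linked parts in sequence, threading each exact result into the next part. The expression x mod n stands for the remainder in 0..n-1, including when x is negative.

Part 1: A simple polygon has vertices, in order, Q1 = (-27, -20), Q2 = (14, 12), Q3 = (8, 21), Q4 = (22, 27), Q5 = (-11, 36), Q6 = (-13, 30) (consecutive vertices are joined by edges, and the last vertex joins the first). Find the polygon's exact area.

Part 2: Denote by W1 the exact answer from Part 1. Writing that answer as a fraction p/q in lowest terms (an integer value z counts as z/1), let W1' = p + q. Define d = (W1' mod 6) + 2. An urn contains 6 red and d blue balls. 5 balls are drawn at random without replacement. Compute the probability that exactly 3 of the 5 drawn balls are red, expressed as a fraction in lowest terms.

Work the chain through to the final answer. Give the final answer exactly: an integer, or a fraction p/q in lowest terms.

140/429

Part 1: cross terms: (-27*12 - 14*-20)=-44, (14*21 - 8*12)=198, (8*27 - 22*21)=-246, (22*36 - -11*27)=1089, (-11*30 - -13*36)=138, (-13*-20 - -27*30)=1070; twice the area = |2205| = 2205; area = 2205/2; answer 2205/2
Part 2: W1 = 2205/2; threaded value p + q = 2207; d = 7; total draws C(13,5) = 1287; favorable C(6,3)*C(7,2) = 420; P = 140/429; answer 140/429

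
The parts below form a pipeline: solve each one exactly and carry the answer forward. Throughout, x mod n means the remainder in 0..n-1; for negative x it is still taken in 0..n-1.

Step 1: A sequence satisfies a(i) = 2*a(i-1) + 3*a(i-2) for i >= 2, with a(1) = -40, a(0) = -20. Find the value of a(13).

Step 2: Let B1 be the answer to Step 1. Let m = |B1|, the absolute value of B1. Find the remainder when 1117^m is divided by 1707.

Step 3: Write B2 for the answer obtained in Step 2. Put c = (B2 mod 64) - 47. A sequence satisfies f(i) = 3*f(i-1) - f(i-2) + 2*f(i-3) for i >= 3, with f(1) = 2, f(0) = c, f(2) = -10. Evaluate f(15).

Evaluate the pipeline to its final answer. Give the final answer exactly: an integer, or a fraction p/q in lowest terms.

-11040660

Step 1: a(2) = 2*(-40) + 3*(-20) = -140; iterating: a(2)=-140, a(3)=-400, a(4)=-1220, a(5)=-3640, a(6)=-10940, a(7)=-32800, a(8)=-98420, a(9)=-295240, a(10)=-885740, a(11)=-2657200, a(12)=-7971620, a(13)=-23914840; answer -23914840
Step 2: B1 = -23914840; m = 23914840; squarings mod 1707: 1117^1=1117, 1117^2=1579, 1117^4=1021, 1117^8=1171, 1117^16=520, 1117^32=694, 1117^64=262, 1117^128=364, 1117^256=1057, 1117^512=871, 1117^1024=733, 1117^2048=1291, 1117^4096=649, 1117^8192=1279, 1117^16384=535, 1117^32768=1156, 1117^65536=1462, 1117^131072=280, 1117^262144=1585, 1117^524288=1228, 1117^1048576=703, 1117^2097152=886, 1117^4194304=1483, 1117^8388608=673, 1117^16777216=574; 1117^23914840 = 1117^8 * 1117^16 * 1117^64 * 1117^256 * 1117^2048 * 1117^8192 * 1117^16384 * 1117^32768 * 1117^262144 * 1117^524288 * 1117^2097152 * 1117^4194304 * 1117^16777216 = 1453 (mod 1707); answer 1453
Step 3: B2 = 1453; c = -2; f(3) = 3*(-10) - 1*(2) + 2*(-2) = -36; iterating: f(3)=-36, f(4)=-94, f(5)=-266, f(6)=-776, f(7)=-2250, f(8)=-6506, f(9)=-18820, f(10)=-54454, f(11)=-157554, f(12)=-455848, f(13)=-1318898, f(14)=-3815954, f(15)=-11040660; answer -11040660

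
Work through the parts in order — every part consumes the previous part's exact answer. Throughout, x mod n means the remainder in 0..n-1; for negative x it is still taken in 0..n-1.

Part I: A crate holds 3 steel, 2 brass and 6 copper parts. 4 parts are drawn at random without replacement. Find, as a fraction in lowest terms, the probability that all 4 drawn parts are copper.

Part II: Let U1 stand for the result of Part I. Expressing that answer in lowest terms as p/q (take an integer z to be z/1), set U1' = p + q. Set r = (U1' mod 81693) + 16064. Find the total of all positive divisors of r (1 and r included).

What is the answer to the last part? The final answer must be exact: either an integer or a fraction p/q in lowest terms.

Part I: total draws C(11,4) = 330; favorable C(6,4) = 15; P = 1/22; answer 1/22
Part II: U1 = 1/22; threaded value p + q = 23; r = 16087; 16087 is prime, so its only divisors are 1 and 16087; sigma = 1 + 16087 = 16088; answer 16088

16088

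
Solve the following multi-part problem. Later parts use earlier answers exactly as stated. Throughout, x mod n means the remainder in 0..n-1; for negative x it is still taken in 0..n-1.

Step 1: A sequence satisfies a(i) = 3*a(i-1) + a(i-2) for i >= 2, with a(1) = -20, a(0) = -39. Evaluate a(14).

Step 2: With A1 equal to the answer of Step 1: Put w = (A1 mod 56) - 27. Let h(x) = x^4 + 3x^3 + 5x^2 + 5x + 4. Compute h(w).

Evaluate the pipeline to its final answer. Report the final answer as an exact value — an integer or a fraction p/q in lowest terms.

31098

Step 1: a(2) = 3*(-20) + 1*(-39) = -99; iterating: a(2)=-99, a(3)=-317, a(4)=-1050, a(5)=-3467, a(6)=-11451, a(7)=-37820, a(8)=-124911, a(9)=-412553, a(10)=-1362570, a(11)=-4500263, a(12)=-14863359, a(13)=-49090340, a(14)=-162134379; answer -162134379
Step 2: A1 = -162134379; w = -14; 1*(-14)^4 + 3*(-14)^3 + 5*(-14)^2 + 5*(-14)^1 + 4 = (38416) + (-8232) + (980) + (-70) + (4) = 31098; answer 31098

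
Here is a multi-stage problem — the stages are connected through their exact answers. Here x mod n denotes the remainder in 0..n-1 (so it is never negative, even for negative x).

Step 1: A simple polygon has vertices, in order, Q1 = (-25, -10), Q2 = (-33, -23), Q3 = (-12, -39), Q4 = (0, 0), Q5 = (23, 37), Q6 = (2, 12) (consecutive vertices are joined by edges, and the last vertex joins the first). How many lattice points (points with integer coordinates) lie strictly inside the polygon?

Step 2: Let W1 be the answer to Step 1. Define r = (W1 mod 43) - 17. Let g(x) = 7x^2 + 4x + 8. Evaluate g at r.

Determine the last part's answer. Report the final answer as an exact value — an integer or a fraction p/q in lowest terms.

Step 1: cross terms: (-25*-23 - -33*-10)=245, (-33*-39 - -12*-23)=1011, (-12*0 - 0*-39)=0, (0*37 - 23*0)=0, (23*12 - 2*37)=202, (2*-10 - -25*12)=280; twice the area = |1738| = 1738; area = 869; boundary points = 1 + 1 + 3 + 1 + 1 + 1 = 8; strictly interior points = area - boundary/2 + 1 = 866; answer 866
Step 2: W1 = 866; r = -11; 7*(-11)^2 + 4*(-11)^1 + 8 = (847) + (-44) + (8) = 811; answer 811

811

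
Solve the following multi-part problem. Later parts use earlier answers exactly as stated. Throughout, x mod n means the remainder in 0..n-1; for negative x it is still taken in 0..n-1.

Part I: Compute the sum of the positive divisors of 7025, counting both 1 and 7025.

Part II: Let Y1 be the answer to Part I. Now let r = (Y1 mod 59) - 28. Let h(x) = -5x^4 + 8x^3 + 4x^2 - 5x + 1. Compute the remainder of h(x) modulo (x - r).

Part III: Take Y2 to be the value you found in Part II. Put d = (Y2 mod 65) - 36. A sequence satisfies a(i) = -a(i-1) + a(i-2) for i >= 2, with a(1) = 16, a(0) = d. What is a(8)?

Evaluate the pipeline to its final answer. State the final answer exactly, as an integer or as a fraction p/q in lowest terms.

Part I: 7025 = 5^2 * 281; sigma = (1 + 5 + 25) * (1 + 281) = 31 * 282 = 8742; answer 8742
Part II: Y1 = 8742; r = -18; remainder = value at the root: -5*(-18)^4 + 8*(-18)^3 + 4*(-18)^2 - 5*(-18)^1 + 1 = (-524880) + (-46656) + (1296) + (90) + (1) = -570149; answer -570149
Part III: Y2 = -570149; d = -5; a(2) = -1*(16) + 1*(-5) = -21; iterating: a(2)=-21, a(3)=37, a(4)=-58, a(5)=95, a(6)=-153, a(7)=248, a(8)=-401; answer -401

-401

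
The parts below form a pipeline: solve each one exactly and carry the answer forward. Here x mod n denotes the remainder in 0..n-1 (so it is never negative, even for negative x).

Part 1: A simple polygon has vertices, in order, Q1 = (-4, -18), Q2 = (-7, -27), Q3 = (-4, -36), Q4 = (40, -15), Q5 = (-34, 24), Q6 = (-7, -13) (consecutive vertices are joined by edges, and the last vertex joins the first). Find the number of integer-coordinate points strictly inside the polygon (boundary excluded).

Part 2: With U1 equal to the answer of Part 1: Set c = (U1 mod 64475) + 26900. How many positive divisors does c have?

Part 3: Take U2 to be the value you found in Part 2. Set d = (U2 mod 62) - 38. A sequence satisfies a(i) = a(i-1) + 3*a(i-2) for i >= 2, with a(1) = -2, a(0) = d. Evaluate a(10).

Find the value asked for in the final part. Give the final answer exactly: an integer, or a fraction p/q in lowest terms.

Part 1: cross terms: (-4*-27 - -7*-18)=-18, (-7*-36 - -4*-27)=144, (-4*-15 - 40*-36)=1500, (40*24 - -34*-15)=450, (-34*-13 - -7*24)=610, (-7*-18 - -4*-13)=74; twice the area = |2760| = 2760; area = 1380; boundary points = 3 + 3 + 1 + 1 + 1 + 1 = 10; strictly interior points = area - boundary/2 + 1 = 1376; answer 1376
Part 2: U1 = 1376; c = 28276; 28276 = 2^2 * 7069; number of divisors = (2+1) * (1+1) = 6; answer 6
Part 3: U2 = 6; d = -32; a(2) = 1*(-2) + 3*(-32) = -98; iterating: a(2)=-98, a(3)=-104, a(4)=-398, a(5)=-710, a(6)=-1904, a(7)=-4034, a(8)=-9746, a(9)=-21848, a(10)=-51086; answer -51086

-51086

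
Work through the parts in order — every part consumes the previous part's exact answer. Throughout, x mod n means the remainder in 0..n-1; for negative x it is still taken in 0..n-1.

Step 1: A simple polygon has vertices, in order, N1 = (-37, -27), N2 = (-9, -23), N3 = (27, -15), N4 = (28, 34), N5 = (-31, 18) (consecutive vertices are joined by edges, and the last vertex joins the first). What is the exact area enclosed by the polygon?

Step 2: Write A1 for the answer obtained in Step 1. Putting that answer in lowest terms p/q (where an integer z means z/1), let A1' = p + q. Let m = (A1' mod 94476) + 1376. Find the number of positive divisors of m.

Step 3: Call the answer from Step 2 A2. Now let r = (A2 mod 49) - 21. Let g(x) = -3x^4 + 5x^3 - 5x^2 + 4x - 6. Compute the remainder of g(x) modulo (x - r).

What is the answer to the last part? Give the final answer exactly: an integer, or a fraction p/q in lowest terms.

-276647

Step 1: cross terms: (-37*-23 - -9*-27)=608, (-9*-15 - 27*-23)=756, (27*34 - 28*-15)=1338, (28*18 - -31*34)=1558, (-31*-27 - -37*18)=1503; twice the area = |5763| = 5763; area = 5763/2; answer 5763/2
Step 2: A1 = 5763/2; threaded value p + q = 5765; m = 7141; 7141 = 37 * 193; number of divisors = (1+1) * (1+1) = 4; answer 4
Step 3: A2 = 4; r = -17; remainder = value at the root: -3*(-17)^4 + 5*(-17)^3 - 5*(-17)^2 + 4*(-17)^1 - 6 = (-250563) + (-24565) + (-1445) + (-68) + (-6) = -276647; answer -276647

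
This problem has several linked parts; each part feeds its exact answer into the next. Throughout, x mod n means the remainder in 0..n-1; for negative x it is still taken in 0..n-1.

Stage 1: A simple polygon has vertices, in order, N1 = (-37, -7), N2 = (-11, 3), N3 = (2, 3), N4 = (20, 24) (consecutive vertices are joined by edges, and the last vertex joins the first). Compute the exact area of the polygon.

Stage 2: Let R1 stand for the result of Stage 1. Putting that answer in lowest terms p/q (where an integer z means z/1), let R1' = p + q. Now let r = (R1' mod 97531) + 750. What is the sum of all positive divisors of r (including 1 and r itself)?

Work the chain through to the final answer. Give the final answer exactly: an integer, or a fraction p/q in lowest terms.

Stage 1: cross terms: (-37*3 - -11*-7)=-188, (-11*3 - 2*3)=-39, (2*24 - 20*3)=-12, (20*-7 - -37*24)=748; twice the area = |509| = 509; area = 509/2; answer 509/2
Stage 2: R1 = 509/2; threaded value p + q = 511; r = 1261; 1261 = 13 * 97; sigma = (1 + 13) * (1 + 97) = 14 * 98 = 1372; answer 1372

1372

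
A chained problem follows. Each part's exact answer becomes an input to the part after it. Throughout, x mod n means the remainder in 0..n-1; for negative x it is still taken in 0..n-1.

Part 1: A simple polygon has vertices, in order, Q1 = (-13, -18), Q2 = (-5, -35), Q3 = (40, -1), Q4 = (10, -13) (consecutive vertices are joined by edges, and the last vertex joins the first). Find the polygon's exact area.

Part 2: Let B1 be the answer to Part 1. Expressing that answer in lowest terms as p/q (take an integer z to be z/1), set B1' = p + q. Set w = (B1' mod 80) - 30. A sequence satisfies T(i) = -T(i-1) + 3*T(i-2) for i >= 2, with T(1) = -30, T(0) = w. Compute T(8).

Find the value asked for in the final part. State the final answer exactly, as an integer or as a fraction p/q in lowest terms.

Part 1: cross terms: (-13*-35 - -5*-18)=365, (-5*-1 - 40*-35)=1405, (40*-13 - 10*-1)=-510, (10*-18 - -13*-13)=-349; twice the area = |911| = 911; area = 911/2; answer 911/2
Part 2: B1 = 911/2; threaded value p + q = 913; w = 3; T(2) = -1*(-30) + 3*(3) = 39; iterating: T(2)=39, T(3)=-129, T(4)=246, T(5)=-633, T(6)=1371, T(7)=-3270, T(8)=7383; answer 7383

7383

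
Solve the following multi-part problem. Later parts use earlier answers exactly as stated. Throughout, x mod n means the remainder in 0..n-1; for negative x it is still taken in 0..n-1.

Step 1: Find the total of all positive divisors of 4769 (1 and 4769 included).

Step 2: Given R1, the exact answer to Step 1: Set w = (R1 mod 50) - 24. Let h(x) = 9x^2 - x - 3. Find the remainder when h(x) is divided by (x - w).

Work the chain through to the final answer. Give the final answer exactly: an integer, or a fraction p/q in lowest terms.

2285

Step 1: 4769 = 19 * 251; sigma = (1 + 19) * (1 + 251) = 20 * 252 = 5040; answer 5040
Step 2: R1 = 5040; w = 16; remainder = value at the root: 9*(16)^2 - 1*(16)^1 - 3 = (2304) + (-16) + (-3) = 2285; answer 2285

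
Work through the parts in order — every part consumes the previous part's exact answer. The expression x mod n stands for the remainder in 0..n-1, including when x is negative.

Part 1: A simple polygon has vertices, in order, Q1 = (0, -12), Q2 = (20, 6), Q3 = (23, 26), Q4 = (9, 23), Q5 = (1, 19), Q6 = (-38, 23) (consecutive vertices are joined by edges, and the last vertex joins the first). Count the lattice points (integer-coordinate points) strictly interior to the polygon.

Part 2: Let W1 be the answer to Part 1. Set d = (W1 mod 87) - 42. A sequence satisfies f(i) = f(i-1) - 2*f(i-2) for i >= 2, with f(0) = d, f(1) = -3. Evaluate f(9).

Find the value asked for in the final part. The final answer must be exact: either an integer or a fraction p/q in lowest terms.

309

Part 1: cross terms: (0*6 - 20*-12)=240, (20*26 - 23*6)=382, (23*23 - 9*26)=295, (9*19 - 1*23)=148, (1*23 - -38*19)=745, (-38*-12 - 0*23)=456; twice the area = |2266| = 2266; area = 1133; boundary points = 2 + 1 + 1 + 4 + 1 + 1 = 10; strictly interior points = area - boundary/2 + 1 = 1129; answer 1129
Part 2: W1 = 1129; d = 43; f(2) = 1*(-3) - 2*(43) = -89; iterating: f(2)=-89, f(3)=-83, f(4)=95, f(5)=261, f(6)=71, f(7)=-451, f(8)=-593, f(9)=309; answer 309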